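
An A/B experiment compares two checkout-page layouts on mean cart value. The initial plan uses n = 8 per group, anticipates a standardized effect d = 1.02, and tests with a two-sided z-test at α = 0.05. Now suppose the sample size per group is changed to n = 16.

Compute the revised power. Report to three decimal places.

Power ≈ 0.823

With n = 16 per group: δ = d·√(n/2) = 1.02 × √(16/2) = 2.8850. Critical value z_{0.025} = 1.960.
Revised power = Φ(δ − 1.960) + Φ(−δ − 1.960) = Φ(0.925) + Φ(-4.845) = 0.8225 + 0.0000 = 0.8225.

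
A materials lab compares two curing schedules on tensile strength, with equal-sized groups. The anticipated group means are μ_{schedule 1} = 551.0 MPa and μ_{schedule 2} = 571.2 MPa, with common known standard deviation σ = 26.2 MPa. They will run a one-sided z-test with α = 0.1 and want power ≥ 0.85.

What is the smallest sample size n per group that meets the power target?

Standardized effect: d = |μ_{schedule 1} − μ_{schedule 2}| / σ = |551.0 − 571.2| / 26.2 = 0.7710
For power 0.85 need Φ(δ − z_{0.1}) = 0.85, so δ = z_{0.1} + z_{0.15} = 1.282 + 1.036 = 2.318.
δ = d·√(n/2) ⇒ n = 2(δ/d)² = 2 × (2.318 / 0.7710)² = 18.08.
Round up to the next whole unit.

n = 19 per group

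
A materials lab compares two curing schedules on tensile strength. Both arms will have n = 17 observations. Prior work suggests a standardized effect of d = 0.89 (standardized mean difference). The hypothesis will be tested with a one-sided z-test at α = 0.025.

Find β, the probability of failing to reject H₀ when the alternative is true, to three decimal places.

Noncentrality parameter: λ = d·√(n/2) = 0.89 × √(17/2) = 2.5948
Critical value for a one-sided test at α = 0.025: z_α = 1.960.
Power = Φ(λ − 1.960) = Φ(0.635) = 0.7372.
Type II error: β = 1 − power = 1 − 0.7372 = 0.2628.

β ≈ 0.263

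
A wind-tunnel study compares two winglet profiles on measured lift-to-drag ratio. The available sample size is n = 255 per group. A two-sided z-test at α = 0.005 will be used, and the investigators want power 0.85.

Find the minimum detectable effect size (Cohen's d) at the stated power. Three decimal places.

Need Φ(δ − 2.807) = 0.85, so δ = 2.807 + 1.036 = 3.843.
(Lower-tail contribution to power is negligible for δ > 0.)
δ = d·√(n/2) ⇒ d = δ/√(n/2) = 3.843/√(255/2) = 0.3404.

d ≈ 0.340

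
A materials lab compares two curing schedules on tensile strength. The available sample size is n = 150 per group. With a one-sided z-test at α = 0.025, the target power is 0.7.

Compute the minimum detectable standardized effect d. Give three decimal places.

d ≈ 0.287

Required noncentrality: δ = z_{0.025} + z_{0.30} = 1.960 + 0.524 = 2.484.
δ = d·√(n/2) ⇒ d = δ/√(n/2) = 2.484/√(150/2) = 0.2869.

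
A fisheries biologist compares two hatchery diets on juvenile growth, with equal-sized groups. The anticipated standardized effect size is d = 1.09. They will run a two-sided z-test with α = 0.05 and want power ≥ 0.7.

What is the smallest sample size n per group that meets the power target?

Set Φ(δ − 1.960) = 0.7; then δ − 1.960 = Φ⁻¹(0.7) = 0.524, giving δ = 2.484.
(For δ > 0 the lower-tail rejection region contributes negligibly to power, so the one-term inversion is standard.)
δ = d·√(n/2) ⇒ n = 2(δ/d)² = 2 × (2.484 / 1.09)² = 10.39.
Round up to the next whole unit.

n = 11 per group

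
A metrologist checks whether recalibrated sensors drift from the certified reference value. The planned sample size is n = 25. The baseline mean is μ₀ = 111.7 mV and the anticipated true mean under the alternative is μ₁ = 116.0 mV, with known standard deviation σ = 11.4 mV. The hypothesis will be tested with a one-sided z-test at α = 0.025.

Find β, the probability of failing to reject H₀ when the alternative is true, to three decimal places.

β ≈ 0.529

Standardized effect: d = |μ₁ − μ₀| / σ = |116.0 − 111.7| / 11.4 = 0.3772
Noncentrality parameter: δ = d·√n = 0.3772 × √25 = 1.8860
Critical value for a one-sided test at α = 0.025: z_α = 1.960.
Power = Φ(δ − 1.960) = Φ(-0.074) = 0.4705.
Type II error: β = 1 − power = 1 − 0.4705 = 0.5295.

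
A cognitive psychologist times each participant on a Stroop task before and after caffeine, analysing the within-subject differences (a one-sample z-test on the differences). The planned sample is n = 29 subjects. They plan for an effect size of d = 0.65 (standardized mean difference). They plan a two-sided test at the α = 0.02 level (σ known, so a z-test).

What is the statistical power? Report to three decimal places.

Noncentrality parameter: δ = d·√n = 0.65 × √29 = 3.5004
Two-sided α = 0.02 → critical value z_{0.01} = 2.326.
Power = Φ(δ − 2.326) + Φ(−δ − 2.326) = Φ(1.174) + Φ(-5.827) = 0.8798 + 0.0000 = 0.8798.

Power ≈ 0.880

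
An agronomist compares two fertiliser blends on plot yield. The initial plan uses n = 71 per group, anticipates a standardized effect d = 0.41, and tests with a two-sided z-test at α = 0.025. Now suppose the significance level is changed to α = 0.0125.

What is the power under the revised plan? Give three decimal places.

δ = d·√(n/2) = 0.41 × √(71/2) = 2.4429 (unchanged). New critical value: z_{0.0063} = 2.498.
Revised power = Φ(δ − 2.498) + Φ(−δ − 2.498) = Φ(-0.055) + Φ(-4.941) = 0.4781 + 0.0000 = 0.4781.

Power ≈ 0.478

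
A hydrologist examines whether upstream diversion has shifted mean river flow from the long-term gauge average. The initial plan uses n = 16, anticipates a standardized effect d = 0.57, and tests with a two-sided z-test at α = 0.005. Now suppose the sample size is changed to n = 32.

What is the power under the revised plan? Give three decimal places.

Power ≈ 0.662

With n = 32: δ = d·√n = 0.57 × √32 = 3.2244. Critical value z_{0.0025} = 2.807.
Revised power = Φ(δ − 2.807) + Φ(−δ − 2.807) = Φ(0.417) + Φ(-6.031) = 0.6618 + 0.0000 = 0.6618.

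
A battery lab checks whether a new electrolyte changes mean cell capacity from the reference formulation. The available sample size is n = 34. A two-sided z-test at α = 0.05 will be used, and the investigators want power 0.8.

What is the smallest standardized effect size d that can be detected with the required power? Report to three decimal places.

d ≈ 0.480

Required noncentrality: δ = z_{0.025} + z_{0.20} = 1.960 + 0.842 = 2.802.
(The second rejection-region term Φ(−δ − z_{α/2}) is negligible and dropped.)
δ = d·√n ⇒ d = δ/√n = 2.802/√34 = 0.4805.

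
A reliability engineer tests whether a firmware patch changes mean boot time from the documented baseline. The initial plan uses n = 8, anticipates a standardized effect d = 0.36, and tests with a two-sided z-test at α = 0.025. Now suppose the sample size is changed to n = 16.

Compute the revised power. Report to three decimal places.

With n = 16: δ = d·√n = 0.36 × √16 = 1.4400. Critical value z_{0.0125} = 2.241.
Revised power = Φ(δ − 2.241) + Φ(−δ − 2.241) = Φ(-0.801) + Φ(-3.681) = 0.2114 + 0.0001 = 0.2116.

Power ≈ 0.212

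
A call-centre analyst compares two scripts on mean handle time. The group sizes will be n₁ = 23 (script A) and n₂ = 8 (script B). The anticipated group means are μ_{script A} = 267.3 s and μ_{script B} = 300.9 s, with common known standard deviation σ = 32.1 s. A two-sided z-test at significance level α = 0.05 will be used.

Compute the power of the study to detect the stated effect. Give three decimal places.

Power ≈ 0.722

Standardized effect: d = |μ_{script A} − μ_{script B}| / σ = |267.3 − 300.9| / 32.1 = 1.0467
Noncentrality parameter: δ = d / √(1/n₁ + 1/n₂) = 1.0467 / √(1/23 + 1/8) = 2.5501
Two-sided α = 0.05 → critical value z_{0.025} = 1.960.
Power = Φ(δ − 1.960) + Φ(−δ − 1.960) = Φ(0.590) + Φ(-4.510) = 0.7225 + 0.0000 = 0.7225.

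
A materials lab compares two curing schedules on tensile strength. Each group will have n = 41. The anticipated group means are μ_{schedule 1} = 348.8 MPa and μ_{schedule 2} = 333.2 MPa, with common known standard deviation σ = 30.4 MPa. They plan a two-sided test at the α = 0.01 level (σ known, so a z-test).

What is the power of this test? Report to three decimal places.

Standardized effect: d = |μ_{schedule 1} − μ_{schedule 2}| / σ = |348.8 − 333.2| / 30.4 = 0.5132
Noncentrality parameter: δ = d·√(n/2) = 0.5132 × √(41/2) = 2.3234
Critical value for a two-sided test at α = 0.01: z_{α/2} = 2.576.
Power = Φ(δ − 2.576) + Φ(−δ − 2.576) = Φ(-0.252) + Φ(-4.899) = 0.4004 + 0.0000 = 0.4004.

Power ≈ 0.400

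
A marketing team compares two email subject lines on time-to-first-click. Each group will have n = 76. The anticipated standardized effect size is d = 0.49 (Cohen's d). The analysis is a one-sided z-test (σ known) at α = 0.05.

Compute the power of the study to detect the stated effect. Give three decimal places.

Noncentrality parameter: δ = d·√(n/2) = 0.49 × √(76/2) = 3.0206
Critical value for a one-sided test at α = 0.05: z_α = 1.645.
Power = P(Z > 1.645 − δ) = Φ(1.376) = 0.9155.

Power ≈ 0.916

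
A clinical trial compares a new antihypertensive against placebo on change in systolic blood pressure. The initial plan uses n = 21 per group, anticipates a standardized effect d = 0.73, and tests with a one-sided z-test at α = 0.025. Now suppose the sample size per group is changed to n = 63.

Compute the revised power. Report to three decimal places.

Power ≈ 0.984

With n = 63 per group: δ = d·√(n/2) = 0.73 × √(63/2) = 4.0971. Critical value z_{0.025} = 1.960.
Revised power = Φ(δ − 1.960) = Φ(2.137) = 0.9837.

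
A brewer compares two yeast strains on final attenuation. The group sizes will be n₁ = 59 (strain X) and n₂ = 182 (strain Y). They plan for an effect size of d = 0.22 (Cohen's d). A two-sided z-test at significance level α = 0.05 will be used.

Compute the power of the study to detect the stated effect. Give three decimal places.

Noncentrality parameter: δ = d / √(1/n₁ + 1/n₂) = 0.22 / √(1/59 + 1/182) = 1.4685
Critical value for a two-sided test at α = 0.05: z_{α/2} = 1.960.
Power = Φ(δ − 1.960) + Φ(−δ − 1.960) = Φ(-0.491) + Φ(-3.428) = 0.3116 + 0.0003 = 0.3119.

Power ≈ 0.312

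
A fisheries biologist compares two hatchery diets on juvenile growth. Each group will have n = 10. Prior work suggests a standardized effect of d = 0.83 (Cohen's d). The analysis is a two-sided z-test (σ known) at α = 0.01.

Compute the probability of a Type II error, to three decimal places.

β ≈ 0.764

Noncentrality parameter: δ = d·√(n/2) = 0.83 × √(10/2) = 1.8559
Critical value for a two-sided test at α = 0.01: z_{α/2} = 2.576.
Power = Φ(δ − 2.576) + Φ(−δ − 2.576) = Φ(-0.720) + Φ(-4.432) = 0.2358 + 0.0000 = 0.2358.
Type II error: β = 1 − power = 1 − 0.2358 = 0.7642.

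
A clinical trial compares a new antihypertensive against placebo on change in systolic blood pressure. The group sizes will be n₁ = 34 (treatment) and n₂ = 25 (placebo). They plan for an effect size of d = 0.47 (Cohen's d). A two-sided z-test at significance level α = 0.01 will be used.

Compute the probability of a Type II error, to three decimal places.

β ≈ 0.786

Noncentrality parameter: δ = d / √(1/n₁ + 1/n₂) = 0.47 / √(1/34 + 1/25) = 1.7839
Critical value for a two-sided test at α = 0.01: z_{α/2} = 2.576.
Power = Φ(δ − 2.576) + Φ(−δ − 2.576) = Φ(-0.792) + Φ(-4.360) = 0.2142 + 0.0000 = 0.2142.
Type II error: β = 1 − power = 1 − 0.2142 = 0.7858.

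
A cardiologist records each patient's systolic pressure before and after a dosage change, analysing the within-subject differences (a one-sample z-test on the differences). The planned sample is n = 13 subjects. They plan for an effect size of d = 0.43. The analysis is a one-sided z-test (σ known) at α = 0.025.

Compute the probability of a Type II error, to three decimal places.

Noncentrality parameter: δ = d·√n = 0.43 × √13 = 1.5504
One-sided α = 0.025 → critical value z_{0.025} = 1.960.
Power = P(Z > 1.960 − δ) = Φ(-0.410) = 0.3411.
Type II error: β = 1 − power = 1 − 0.3411 = 0.6589.

β ≈ 0.659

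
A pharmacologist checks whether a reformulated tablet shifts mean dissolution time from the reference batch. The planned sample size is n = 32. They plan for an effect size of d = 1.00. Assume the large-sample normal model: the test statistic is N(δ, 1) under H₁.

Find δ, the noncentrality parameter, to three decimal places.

δ = d·√n = 1.00 × √32 = 5.6569

δ ≈ 5.657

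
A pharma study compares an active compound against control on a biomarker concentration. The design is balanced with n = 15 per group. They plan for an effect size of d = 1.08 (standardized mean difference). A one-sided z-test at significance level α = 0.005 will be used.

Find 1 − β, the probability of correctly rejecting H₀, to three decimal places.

Power ≈ 0.649

Noncentrality parameter: δ = d·√(n/2) = 1.08 × √(15/2) = 2.9577
Critical value for a one-sided test at α = 0.005: z_α = 2.576.
Power = Φ(δ − 2.576) = Φ(0.382) = 0.6487.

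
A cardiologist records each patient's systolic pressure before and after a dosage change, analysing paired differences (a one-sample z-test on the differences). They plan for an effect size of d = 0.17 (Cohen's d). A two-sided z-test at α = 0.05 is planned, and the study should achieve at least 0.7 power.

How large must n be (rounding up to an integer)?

n = 214

Set Φ(δ − 1.960) = 0.7; then δ − 1.960 = Φ⁻¹(0.7) = 0.524, giving δ = 2.484.
(For δ > 0 the lower-tail rejection region contributes negligibly to power, so the one-term inversion is standard.)
δ = d·√n ⇒ n = (δ/d)² = (2.484 / 0.17)² = 213.57.
Round up to the next whole unit.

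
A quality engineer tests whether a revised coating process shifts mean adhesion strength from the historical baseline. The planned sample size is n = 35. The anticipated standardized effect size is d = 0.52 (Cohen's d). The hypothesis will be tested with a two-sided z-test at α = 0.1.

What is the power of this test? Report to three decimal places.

Power ≈ 0.924

Noncentrality parameter: δ = d·√n = 0.52 × √35 = 3.0764
Critical value for a two-sided test at α = 0.1: z_{α/2} = 1.645.
Power = Φ(δ − 1.645) + Φ(−δ − 1.645) = Φ(1.432) + Φ(-4.721) = 0.9239 + 0.0000 = 0.9239.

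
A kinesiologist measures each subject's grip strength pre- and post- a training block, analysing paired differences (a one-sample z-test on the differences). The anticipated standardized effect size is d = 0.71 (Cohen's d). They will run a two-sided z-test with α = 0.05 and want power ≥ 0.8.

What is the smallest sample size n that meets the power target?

For power 0.8 need Φ(δ − z_{0.025}) = 0.8, so δ = z_{0.025} + z_{0.20} = 1.960 + 0.842 = 2.802.
(The Φ(−δ − z_{α/2}) term is vanishingly small for δ > 0 and is dropped in the standard sample-size formula.)
δ = d·√n ⇒ n = (δ/d)² = (2.802 / 0.71)² = 15.57.
Round up to the next whole unit.

n = 16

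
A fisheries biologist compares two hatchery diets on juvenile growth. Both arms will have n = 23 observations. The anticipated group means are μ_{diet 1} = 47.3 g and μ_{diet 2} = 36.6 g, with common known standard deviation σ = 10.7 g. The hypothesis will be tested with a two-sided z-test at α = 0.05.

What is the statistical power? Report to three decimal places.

Standardized effect: d = |μ_{diet 1} − μ_{diet 2}| / σ = |47.3 − 36.6| / 10.7 = 1.0000
Noncentrality parameter: δ = d·√(n/2) = 1.0000 × √(23/2) = 3.3912
Critical value for a two-sided test at α = 0.05: z_{α/2} = 1.960.
Power = Φ(δ − 1.960) + Φ(−δ − 1.960) = Φ(1.431) + Φ(-5.351) = 0.9238 + 0.0000 = 0.9238.

Power ≈ 0.924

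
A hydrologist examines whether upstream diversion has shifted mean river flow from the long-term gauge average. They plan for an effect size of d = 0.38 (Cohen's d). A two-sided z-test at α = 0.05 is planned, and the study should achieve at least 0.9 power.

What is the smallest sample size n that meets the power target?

n = 73

Set Φ(δ − 1.960) = 0.9; then δ − 1.960 = Φ⁻¹(0.9) = 1.282, giving δ = 3.242.
(Ignoring the negligible lower-tail rejection probability gives the usual closed-form inversion.)
δ = d·√n ⇒ n = (δ/d)² = (3.242 / 0.38)² = 72.77.
Rounding up, n = 73.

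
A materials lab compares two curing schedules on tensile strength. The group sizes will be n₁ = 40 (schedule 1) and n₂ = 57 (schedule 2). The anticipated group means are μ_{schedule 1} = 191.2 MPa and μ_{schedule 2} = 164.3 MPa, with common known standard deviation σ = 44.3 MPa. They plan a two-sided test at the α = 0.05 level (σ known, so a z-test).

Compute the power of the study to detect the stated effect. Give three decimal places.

Power ≈ 0.837

Standardized effect: d = |μ_{schedule 1} − μ_{schedule 2}| / σ = |191.2 − 164.3| / 44.3 = 0.6072
Noncentrality parameter: δ = d / √(1/n₁ + 1/n₂) = 0.6072 / √(1/40 + 1/57) = 2.9439
Critical value for a two-sided test at α = 0.05: z_{α/2} = 1.960.
Power = Φ(δ − 1.960) + Φ(−δ − 1.960) = Φ(0.984) + Φ(-4.904) = 0.8374 + 0.0000 = 0.8374.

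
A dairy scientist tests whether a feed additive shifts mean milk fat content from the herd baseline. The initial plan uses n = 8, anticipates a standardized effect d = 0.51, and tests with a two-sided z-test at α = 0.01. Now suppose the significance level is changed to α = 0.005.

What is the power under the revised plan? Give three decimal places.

δ = d·√n = 0.51 × √8 = 1.4425 (unchanged). New critical value: z_{0.0025} = 2.807.
Revised power = Φ(δ − 2.807) + Φ(−δ − 2.807) = Φ(-1.365) + Φ(-4.250) = 0.0862 + 0.0000 = 0.0862.

Power ≈ 0.086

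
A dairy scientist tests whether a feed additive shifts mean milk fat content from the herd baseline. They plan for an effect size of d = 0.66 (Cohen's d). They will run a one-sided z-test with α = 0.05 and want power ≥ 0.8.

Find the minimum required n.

Set Φ(δ − 1.645) = 0.8; then δ − 1.645 = Φ⁻¹(0.8) = 0.842, giving δ = 2.486.
δ = d·√n ⇒ n = (δ/d)² = (2.486 / 0.66)² = 14.19.
Round up to the next whole unit.

n = 15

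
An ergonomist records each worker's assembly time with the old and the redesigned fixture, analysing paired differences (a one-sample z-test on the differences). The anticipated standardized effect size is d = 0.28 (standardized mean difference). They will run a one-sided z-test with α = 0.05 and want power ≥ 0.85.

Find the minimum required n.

n = 92

Set Φ(δ − 1.645) = 0.85; then δ − 1.645 = Φ⁻¹(0.85) = 1.036, giving δ = 2.681.
δ = d·√n ⇒ n = (δ/d)² = (2.681 / 0.28)² = 91.70.
Round up to the next whole unit.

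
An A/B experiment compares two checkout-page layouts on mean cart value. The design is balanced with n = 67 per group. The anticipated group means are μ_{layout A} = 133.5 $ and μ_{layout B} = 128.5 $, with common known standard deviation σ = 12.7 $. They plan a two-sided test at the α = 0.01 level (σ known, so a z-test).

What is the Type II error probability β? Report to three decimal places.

β ≈ 0.617

Standardized effect: d = |μ_{layout A} − μ_{layout B}| / σ = |133.5 − 128.5| / 12.7 = 0.3937
Noncentrality parameter: δ = d·√(n/2) = 0.3937 × √(67/2) = 2.2787
Critical value for a two-sided test at α = 0.01: z_{α/2} = 2.576.
Power = Φ(δ − 2.576) + Φ(−δ − 2.576) = Φ(-0.297) + Φ(-4.855) = 0.3832 + 0.0000 = 0.3832.
Type II error: β = 1 − power = 1 − 0.3832 = 0.6168.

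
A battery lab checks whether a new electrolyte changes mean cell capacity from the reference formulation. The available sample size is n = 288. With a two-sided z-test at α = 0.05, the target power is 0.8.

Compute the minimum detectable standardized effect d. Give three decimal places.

Required noncentrality: δ = z_{0.025} + z_{0.20} = 1.960 + 0.842 = 2.802.
(Lower-tail contribution to power is negligible for δ > 0.)
δ = d·√n ⇒ d = δ/√n = 2.802/√288 = 0.1651.

d ≈ 0.165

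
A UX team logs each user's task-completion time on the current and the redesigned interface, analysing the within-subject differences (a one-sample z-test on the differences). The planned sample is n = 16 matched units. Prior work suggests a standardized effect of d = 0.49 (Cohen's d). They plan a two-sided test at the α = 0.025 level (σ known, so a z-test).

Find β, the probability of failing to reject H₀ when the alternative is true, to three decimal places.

Noncentrality parameter: δ = d·√n = 0.49 × √16 = 1.9600
Two-sided α = 0.025 → critical value z_{0.0125} = 2.241.
Power = Φ(δ − 2.241) + Φ(−δ − 2.241) = Φ(-0.281) + Φ(-4.201) = 0.3892 + 0.0000 = 0.3892.
Type II error: β = 1 − power = 1 − 0.3892 = 0.6108.

β ≈ 0.611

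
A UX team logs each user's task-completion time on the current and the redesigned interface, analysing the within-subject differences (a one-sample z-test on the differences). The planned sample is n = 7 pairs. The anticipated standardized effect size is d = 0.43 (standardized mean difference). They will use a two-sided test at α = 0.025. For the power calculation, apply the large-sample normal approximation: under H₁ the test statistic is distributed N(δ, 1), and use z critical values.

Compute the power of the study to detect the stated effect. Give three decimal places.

Power ≈ 0.135

Noncentrality parameter: δ = d·√n = 0.43 × √7 = 1.1377
Two-sided α = 0.025 → critical value z_{0.0125} = 2.241.
Power = Φ(δ − 2.241) + Φ(−δ − 2.241) = Φ(-1.104) + Φ(-3.379) = 0.1349 + 0.0004 = 0.1352.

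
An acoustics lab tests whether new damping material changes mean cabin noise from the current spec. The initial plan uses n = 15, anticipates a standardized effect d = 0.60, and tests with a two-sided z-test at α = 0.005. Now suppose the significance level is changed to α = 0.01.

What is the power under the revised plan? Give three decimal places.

Power ≈ 0.401

δ = d·√n = 0.60 × √15 = 2.3238 (unchanged). New critical value: z_{0.005} = 2.576.
Revised power = Φ(δ − 2.576) + Φ(−δ − 2.576) = Φ(-0.252) + Φ(-4.900) = 0.4005 + 0.0000 = 0.4005.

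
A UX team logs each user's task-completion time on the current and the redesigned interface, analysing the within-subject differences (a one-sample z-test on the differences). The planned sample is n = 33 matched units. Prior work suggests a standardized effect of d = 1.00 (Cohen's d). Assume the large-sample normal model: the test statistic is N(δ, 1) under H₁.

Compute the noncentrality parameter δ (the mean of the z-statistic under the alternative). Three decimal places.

δ ≈ 5.745

δ = d·√n = 1.00 × √33 = 5.7446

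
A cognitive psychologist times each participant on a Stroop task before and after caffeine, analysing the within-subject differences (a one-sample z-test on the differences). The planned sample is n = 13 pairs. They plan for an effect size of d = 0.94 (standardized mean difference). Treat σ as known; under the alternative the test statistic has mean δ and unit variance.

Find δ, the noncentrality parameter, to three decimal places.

δ ≈ 3.389

The noncentrality parameter scales effect size by the design's sample-size factor: δ = d·√n = 0.94 × √13 = 3.3892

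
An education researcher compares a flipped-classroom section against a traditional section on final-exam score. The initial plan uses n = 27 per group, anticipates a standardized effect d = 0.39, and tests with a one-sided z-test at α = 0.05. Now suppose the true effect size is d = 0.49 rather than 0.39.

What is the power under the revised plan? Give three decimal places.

Power ≈ 0.562

With d = 0.49: δ = d·√(n/2) = 0.49 × √(27/2) = 1.8004. Critical value z_{0.05} = 1.645.
Revised power = Φ(δ − 1.645) = Φ(0.156) = 0.5618.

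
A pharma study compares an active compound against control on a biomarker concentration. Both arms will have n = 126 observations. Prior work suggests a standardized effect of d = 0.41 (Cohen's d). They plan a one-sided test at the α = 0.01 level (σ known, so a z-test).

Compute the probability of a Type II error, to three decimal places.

Noncentrality parameter: δ = d·√(n/2) = 0.41 × √(126/2) = 3.2543
Critical value for a one-sided test at α = 0.01: z_α = 2.326.
Power = Φ(δ − 2.326) = Φ(0.928) = 0.8233.
Type II error: β = 1 − power = 1 − 0.8233 = 0.1767.

β ≈ 0.177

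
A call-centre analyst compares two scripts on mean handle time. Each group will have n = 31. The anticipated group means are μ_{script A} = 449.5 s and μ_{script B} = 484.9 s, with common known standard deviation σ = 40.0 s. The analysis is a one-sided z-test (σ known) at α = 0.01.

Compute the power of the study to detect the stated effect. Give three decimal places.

Power ≈ 0.877

Standardized effect: d = |μ_{script A} − μ_{script B}| / σ = |449.5 − 484.9| / 40.0 = 0.8850
Noncentrality parameter: δ = d·√(n/2) = 0.8850 × √(31/2) = 3.4842
One-sided α = 0.01 → critical value z_{0.01} = 2.326.
Power = Φ(δ − 2.326) = Φ(1.158) = 0.8765.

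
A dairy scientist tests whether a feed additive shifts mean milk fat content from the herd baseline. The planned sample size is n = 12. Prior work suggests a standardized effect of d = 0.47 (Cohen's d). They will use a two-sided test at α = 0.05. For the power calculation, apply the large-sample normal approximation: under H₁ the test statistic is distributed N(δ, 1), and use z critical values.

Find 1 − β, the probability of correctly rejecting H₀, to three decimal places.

Noncentrality parameter: δ = d·√n = 0.47 × √12 = 1.6281
Two-sided α = 0.05 → critical value z_{0.025} = 1.960.
Power = Φ(δ − 1.960) + Φ(−δ − 1.960) = Φ(-0.332) + Φ(-3.588) = 0.3700 + 0.0002 = 0.3702.

Power ≈ 0.370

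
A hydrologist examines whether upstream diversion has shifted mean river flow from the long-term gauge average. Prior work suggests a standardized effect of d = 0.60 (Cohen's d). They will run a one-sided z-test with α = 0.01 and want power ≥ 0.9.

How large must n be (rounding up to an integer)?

Set Φ(δ − 2.326) = 0.9; then δ − 2.326 = Φ⁻¹(0.9) = 1.282, giving δ = 3.608.
δ = d·√n ⇒ n = (δ/d)² = (3.608 / 0.60)² = 36.16.
Round up to the next whole unit.

n = 37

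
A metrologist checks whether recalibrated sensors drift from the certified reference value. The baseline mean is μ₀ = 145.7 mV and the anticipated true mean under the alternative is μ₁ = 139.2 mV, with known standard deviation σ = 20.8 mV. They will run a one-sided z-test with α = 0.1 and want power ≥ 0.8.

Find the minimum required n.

Standardized effect: d = |μ₁ − μ₀| / σ = |139.2 − 145.7| / 20.8 = 0.3125
For power 0.8 need Φ(δ − z_{0.1}) = 0.8, so δ = z_{0.1} + z_{0.20} = 1.282 + 0.842 = 2.123.
δ = d·√n ⇒ n = (δ/d)² = (2.123 / 0.3125)² = 46.16.
Rounding up, n = 47.

n = 47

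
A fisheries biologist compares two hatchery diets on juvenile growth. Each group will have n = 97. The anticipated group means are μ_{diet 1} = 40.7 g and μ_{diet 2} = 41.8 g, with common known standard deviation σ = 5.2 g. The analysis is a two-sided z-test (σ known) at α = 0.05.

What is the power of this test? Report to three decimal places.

Power ≈ 0.314

Standardized effect: d = |μ_{diet 1} − μ_{diet 2}| / σ = |40.7 − 41.8| / 5.2 = 0.2115
Noncentrality parameter: δ = d·√(n/2) = 0.2115 × √(97/2) = 1.4732
Two-sided α = 0.05 → critical value z_{0.025} = 1.960.
Power = Φ(δ − 1.960) + Φ(−δ − 1.960) = Φ(-0.487) + Φ(-3.433) = 0.3132 + 0.0003 = 0.3135.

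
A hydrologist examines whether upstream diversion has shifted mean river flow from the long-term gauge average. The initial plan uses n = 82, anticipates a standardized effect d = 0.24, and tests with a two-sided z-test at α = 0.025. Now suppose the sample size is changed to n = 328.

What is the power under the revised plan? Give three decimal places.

Power ≈ 0.982

With n = 328: δ = d·√n = 0.24 × √328 = 4.3466. Critical value z_{0.0125} = 2.241.
Revised power = Φ(δ − 2.241) + Φ(−δ − 2.241) = Φ(2.105) + Φ(-6.588) = 0.9824 + 0.0000 = 0.9824.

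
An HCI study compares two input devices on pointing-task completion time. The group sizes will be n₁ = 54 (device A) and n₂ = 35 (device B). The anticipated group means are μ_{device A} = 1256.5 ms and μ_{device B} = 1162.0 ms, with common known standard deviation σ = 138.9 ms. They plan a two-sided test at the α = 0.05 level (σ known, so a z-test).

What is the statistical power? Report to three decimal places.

Standardized effect: d = |μ_{device A} − μ_{device B}| / σ = |1256.5 − 1162.0| / 138.9 = 0.6803
Noncentrality parameter: δ = d / √(1/n₁ + 1/n₂) = 0.6803 / √(1/54 + 1/35) = 3.1352
Critical value for a two-sided test at α = 0.05: z_{α/2} = 1.960.
Power = Φ(δ − 1.960) + Φ(−δ − 1.960) = Φ(1.175) + Φ(-5.095) = 0.8801 + 0.0000 = 0.8801.

Power ≈ 0.880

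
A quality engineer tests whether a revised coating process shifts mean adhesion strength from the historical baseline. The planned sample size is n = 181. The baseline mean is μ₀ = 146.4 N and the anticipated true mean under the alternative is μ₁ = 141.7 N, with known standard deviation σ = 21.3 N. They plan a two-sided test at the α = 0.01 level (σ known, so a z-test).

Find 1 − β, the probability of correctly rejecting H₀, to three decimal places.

Standardized effect: d = |μ₁ − μ₀| / σ = |141.7 − 146.4| / 21.3 = 0.2207
Noncentrality parameter: δ = d·√n = 0.2207 × √181 = 2.9686
Critical value for a two-sided test at α = 0.01: z_{α/2} = 2.576.
Power = Φ(δ − 2.576) + Φ(−δ − 2.576) = Φ(0.393) + Φ(-5.544) = 0.6528 + 0.0000 = 0.6528.

Power ≈ 0.653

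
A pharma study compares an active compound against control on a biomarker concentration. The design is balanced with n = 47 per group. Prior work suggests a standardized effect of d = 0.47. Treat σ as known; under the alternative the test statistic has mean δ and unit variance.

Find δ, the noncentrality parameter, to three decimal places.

The noncentrality parameter scales effect size by the design's sample-size factor: δ = d·√(n/2) = 0.47 × √(47/2) = 2.2784

δ ≈ 2.278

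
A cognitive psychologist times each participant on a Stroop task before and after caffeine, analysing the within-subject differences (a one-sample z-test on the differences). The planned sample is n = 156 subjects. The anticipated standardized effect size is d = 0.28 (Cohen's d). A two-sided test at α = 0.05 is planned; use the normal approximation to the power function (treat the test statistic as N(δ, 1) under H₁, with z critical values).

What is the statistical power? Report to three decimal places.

Noncentrality parameter: λ = d·√n = 0.28 × √156 = 3.4972
Critical value for a two-sided test at α = 0.05: z_{α/2} = 1.960.
Power = Φ(λ − 1.960) + Φ(−λ − 1.960) = Φ(1.537) + Φ(-5.457) = 0.9379 + 0.0000 = 0.9379.

Power ≈ 0.938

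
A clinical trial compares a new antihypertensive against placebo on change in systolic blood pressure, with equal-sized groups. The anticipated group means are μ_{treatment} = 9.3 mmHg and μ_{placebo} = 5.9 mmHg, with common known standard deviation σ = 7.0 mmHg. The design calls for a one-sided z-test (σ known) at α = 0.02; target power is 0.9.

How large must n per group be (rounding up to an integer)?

n = 95 per group

Standardized effect: d = |μ_{treatment} − μ_{placebo}| / σ = |9.3 − 5.9| / 7.0 = 0.4857
Set Φ(δ − 2.054) = 0.9; then δ − 2.054 = Φ⁻¹(0.9) = 1.282, giving δ = 3.335.
δ = d·√(n/2) ⇒ n = 2(δ/d)² = 2 × (3.335 / 0.4857)² = 94.31.
Round up to the next whole unit.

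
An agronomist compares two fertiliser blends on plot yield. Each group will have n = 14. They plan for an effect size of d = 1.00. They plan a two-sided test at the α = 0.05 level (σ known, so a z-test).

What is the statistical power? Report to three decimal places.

Power ≈ 0.754

Noncentrality parameter: δ = d·√(n/2) = 1.00 × √(14/2) = 2.6458
Two-sided α = 0.05 → critical value z_{0.025} = 1.960.
Power = Φ(δ − 1.960) + Φ(−δ − 1.960) = Φ(0.686) + Φ(-4.606) = 0.7536 + 0.0000 = 0.7536.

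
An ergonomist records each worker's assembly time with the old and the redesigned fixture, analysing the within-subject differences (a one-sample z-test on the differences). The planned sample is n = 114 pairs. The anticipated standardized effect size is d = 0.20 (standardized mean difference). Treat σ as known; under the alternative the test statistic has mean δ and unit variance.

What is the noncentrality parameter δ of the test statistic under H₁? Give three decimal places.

δ ≈ 2.135

The noncentrality parameter scales effect size by the design's sample-size factor: δ = d·√n = 0.20 × √114 = 2.1354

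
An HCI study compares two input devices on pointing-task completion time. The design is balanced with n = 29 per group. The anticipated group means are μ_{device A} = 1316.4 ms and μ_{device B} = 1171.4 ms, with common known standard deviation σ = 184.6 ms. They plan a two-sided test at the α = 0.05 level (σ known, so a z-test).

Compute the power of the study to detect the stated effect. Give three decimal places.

Power ≈ 0.849

Standardized effect: d = |μ_{device A} − μ_{device B}| / σ = |1316.4 − 1171.4| / 184.6 = 0.7855
Noncentrality parameter: δ = d·√(n/2) = 0.7855 × √(29/2) = 2.9910
Critical value for a two-sided test at α = 0.05: z_{α/2} = 1.960.
Power = Φ(δ − 1.960) + Φ(−δ − 1.960) = Φ(1.031) + Φ(-4.951) = 0.8487 + 0.0000 = 0.8487.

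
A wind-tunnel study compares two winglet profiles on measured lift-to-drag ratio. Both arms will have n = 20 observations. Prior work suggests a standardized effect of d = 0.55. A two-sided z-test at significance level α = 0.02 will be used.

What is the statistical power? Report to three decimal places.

Power ≈ 0.279

Noncentrality parameter: δ = d·√(n/2) = 0.55 × √(20/2) = 1.7393
Critical value for a two-sided test at α = 0.02: z_{α/2} = 2.326.
Power = Φ(δ − 2.326) + Φ(−δ − 2.326) = Φ(-0.587) + Φ(-4.066) = 0.2786 + 0.0000 = 0.2786.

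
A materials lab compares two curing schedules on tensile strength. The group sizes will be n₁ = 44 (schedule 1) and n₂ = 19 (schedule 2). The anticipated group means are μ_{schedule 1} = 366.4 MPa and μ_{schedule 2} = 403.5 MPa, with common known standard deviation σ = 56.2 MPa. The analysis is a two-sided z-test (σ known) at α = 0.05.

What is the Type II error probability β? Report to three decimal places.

Standardized effect: d = |μ_{schedule 1} − μ_{schedule 2}| / σ = |366.4 − 403.5| / 56.2 = 0.6601
Noncentrality parameter: δ = d / √(1/n₁ + 1/n₂) = 0.6601 / √(1/44 + 1/19) = 2.4048
Critical value for a two-sided test at α = 0.05: z_{α/2} = 1.960.
Power = Φ(δ − 1.960) + Φ(−δ − 1.960) = Φ(0.445) + Φ(-4.365) = 0.6718 + 0.0000 = 0.6718.
Type II error: β = 1 − power = 1 − 0.6718 = 0.3282.

β ≈ 0.328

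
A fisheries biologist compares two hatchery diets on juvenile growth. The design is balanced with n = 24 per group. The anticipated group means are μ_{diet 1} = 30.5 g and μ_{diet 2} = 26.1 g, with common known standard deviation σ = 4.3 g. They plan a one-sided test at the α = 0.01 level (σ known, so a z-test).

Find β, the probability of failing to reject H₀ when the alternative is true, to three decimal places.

Standardized effect: d = |μ_{diet 1} − μ_{diet 2}| / σ = |30.5 − 26.1| / 4.3 = 1.0233
Noncentrality parameter: δ = d·√(n/2) = 1.0233 × √(24/2) = 3.5447
Critical value for a one-sided test at α = 0.01: z_α = 2.326.
Power = Φ(δ − 2.326) = Φ(1.218) = 0.8884.
Type II error: β = 1 − power = 1 − 0.8884 = 0.1116.

β ≈ 0.112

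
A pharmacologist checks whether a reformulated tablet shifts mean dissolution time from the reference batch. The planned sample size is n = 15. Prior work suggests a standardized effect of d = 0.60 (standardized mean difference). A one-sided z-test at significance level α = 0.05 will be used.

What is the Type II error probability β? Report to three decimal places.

β ≈ 0.249

Noncentrality parameter: δ = d·√n = 0.60 × √15 = 2.3238
One-sided α = 0.05 → critical value z_{0.05} = 1.645.
Power = Φ(δ − 1.645) = Φ(0.679) = 0.7514.
Type II error: β = 1 − power = 1 − 0.7514 = 0.2486.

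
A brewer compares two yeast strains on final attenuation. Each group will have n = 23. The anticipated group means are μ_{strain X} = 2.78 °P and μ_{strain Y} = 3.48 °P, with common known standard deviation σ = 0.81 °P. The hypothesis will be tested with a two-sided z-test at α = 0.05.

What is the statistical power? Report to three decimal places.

Standardized effect: d = |μ_{strain X} − μ_{strain Y}| / σ = |2.78 − 3.48| / 0.81 = 0.8642
Noncentrality parameter: δ = d·√(n/2) = 0.8642 × √(23/2) = 2.9306
Two-sided α = 0.05 → critical value z_{0.025} = 1.960.
Power = Φ(δ − 1.960) + Φ(−δ − 1.960) = Φ(0.971) + Φ(-4.891) = 0.8341 + 0.0000 = 0.8341.

Power ≈ 0.834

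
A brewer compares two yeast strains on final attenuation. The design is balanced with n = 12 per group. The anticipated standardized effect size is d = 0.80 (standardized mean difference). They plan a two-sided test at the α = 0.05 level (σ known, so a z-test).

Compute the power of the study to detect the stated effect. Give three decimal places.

Noncentrality parameter: δ = d·√(n/2) = 0.80 × √(12/2) = 1.9596
Critical value for a two-sided test at α = 0.05: z_{α/2} = 1.960.
Power = Φ(δ − 1.960) + Φ(−δ − 1.960) = Φ(0.000) + Φ(-3.920) = 0.4999 + 0.0000 = 0.4999.

Power ≈ 0.500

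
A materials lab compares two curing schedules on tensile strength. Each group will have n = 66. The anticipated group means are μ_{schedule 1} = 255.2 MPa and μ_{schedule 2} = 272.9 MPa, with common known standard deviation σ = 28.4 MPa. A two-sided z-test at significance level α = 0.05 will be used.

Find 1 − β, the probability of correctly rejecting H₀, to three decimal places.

Standardized effect: d = |μ_{schedule 1} − μ_{schedule 2}| / σ = |255.2 − 272.9| / 28.4 = 0.6232
Noncentrality parameter: λ = d·√(n/2) = 0.6232 × √(66/2) = 3.5802
Critical value for a two-sided test at α = 0.05: z_{α/2} = 1.960.
Power = Φ(λ − 1.960) + Φ(−λ − 1.960) = Φ(1.620) + Φ(-5.540) = 0.9474 + 0.0000 = 0.9474.

Power ≈ 0.947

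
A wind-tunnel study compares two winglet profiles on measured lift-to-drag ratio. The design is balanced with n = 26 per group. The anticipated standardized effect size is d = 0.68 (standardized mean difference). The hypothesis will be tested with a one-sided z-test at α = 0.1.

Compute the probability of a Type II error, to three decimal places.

β ≈ 0.121

Noncentrality parameter: δ = d·√(n/2) = 0.68 × √(26/2) = 2.4518
One-sided α = 0.1 → critical value z_{0.1} = 1.282.
Power = Φ(δ − 1.282) = Φ(1.170) = 0.8790.
Type II error: β = 1 − power = 1 − 0.8790 = 0.1210.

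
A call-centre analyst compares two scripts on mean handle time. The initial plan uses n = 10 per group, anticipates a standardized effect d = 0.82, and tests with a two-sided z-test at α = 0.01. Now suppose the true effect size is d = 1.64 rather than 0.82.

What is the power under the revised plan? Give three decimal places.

Power ≈ 0.862

With d = 1.64: δ = d·√(n/2) = 1.64 × √(10/2) = 3.6672. Critical value z_{0.005} = 2.576.
Revised power = Φ(δ − 2.576) + Φ(−δ − 2.576) = Φ(1.091) + Φ(-6.243) = 0.8624 + 0.0000 = 0.8624.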